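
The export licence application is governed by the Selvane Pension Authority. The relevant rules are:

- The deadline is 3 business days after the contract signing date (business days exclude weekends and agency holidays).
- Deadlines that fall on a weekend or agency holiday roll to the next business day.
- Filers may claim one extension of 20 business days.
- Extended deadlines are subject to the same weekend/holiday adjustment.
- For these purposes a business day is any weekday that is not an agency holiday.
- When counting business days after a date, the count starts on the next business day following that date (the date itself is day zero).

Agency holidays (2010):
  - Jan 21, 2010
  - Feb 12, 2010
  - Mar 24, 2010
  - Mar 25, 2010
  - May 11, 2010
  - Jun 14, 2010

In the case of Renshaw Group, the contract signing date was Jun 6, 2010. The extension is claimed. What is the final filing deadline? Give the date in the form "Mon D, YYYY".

Jul 8, 2010

Counting 3 business days after Jun 6, 2010 (skipping weekends and listed holidays) reaches Jun 9, 2010.
Jun 9, 2010 is a Wednesday and not a listed holiday, so it stands.
Counting 20 further business days from Jun 9, 2010 reaches Jul 8, 2010.
Since Jul 8, 2010 is a Thursday and not a holiday, the date is unchanged.
Deadline: Jul 8, 2010.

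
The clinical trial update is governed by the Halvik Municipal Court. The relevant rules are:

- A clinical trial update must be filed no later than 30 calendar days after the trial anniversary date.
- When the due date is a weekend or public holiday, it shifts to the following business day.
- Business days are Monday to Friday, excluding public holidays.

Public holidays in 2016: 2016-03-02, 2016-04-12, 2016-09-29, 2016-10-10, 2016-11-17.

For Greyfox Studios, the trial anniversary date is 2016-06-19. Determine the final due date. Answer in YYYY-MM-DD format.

2016-07-19

30 calendar days after 2016-06-19 is 2016-07-19.
2016-07-19 is a Tuesday and not a listed holiday, so it stands.
Deadline: 2016-07-19.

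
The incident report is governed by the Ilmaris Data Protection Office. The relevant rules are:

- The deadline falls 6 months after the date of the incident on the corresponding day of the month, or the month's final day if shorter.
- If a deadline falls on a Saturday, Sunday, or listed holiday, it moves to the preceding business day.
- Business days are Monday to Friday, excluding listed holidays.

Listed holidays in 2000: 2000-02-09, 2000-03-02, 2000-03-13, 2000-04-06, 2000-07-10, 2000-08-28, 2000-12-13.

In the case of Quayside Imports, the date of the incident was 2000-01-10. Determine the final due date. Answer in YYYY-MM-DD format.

2000-07-07

6 months from 2000-01-10 is 2000-07-10.
2000-07-10 is a listed holiday; the preceding business day is 2000-07-07 (Friday).
The final due date is 2000-07-07.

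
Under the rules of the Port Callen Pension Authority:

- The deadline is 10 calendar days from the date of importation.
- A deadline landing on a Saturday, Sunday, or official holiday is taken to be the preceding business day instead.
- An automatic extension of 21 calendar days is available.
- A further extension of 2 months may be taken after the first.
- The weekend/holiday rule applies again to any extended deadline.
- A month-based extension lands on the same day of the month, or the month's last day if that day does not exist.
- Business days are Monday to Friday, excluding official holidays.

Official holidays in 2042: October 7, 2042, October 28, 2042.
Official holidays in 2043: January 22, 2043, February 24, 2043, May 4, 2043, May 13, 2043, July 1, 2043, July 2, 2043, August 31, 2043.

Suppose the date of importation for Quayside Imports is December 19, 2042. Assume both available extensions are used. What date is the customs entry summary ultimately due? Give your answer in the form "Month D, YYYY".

Trigger date December 19, 2042 + 10 calendar days = December 29, 2042.
December 29, 2042 is a Monday and not a listed holiday, so it stands.
Add the 21 calendar-day extension to December 29, 2042: January 19, 2043.
Since January 19, 2043 is a Monday and not a holiday, the date is unchanged.
The 2 months extension carries January 19, 2043 to March 19, 2043.
March 19, 2043 is a Thursday and not a listed holiday, so it stands.
So the filing is due March 19, 2043.

March 19, 2043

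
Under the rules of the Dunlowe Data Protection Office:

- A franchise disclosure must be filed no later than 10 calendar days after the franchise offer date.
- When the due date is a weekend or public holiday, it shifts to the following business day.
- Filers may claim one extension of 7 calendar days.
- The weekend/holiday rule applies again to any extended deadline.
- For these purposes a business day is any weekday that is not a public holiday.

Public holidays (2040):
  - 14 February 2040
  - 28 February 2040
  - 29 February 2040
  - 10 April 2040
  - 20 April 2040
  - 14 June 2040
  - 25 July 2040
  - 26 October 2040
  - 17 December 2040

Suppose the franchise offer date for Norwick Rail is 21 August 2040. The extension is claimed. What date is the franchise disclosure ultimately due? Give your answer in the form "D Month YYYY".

10 calendar days after 21 August 2040 is 31 August 2040.
Since 31 August 2040 is a Friday and not a holiday, the date is unchanged.
With the 7-day extension, 31 August 2040 becomes 7 September 2040.
Since 7 September 2040 is a Friday and not a holiday, the date is unchanged.
Deadline: 7 September 2040.

7 September 2040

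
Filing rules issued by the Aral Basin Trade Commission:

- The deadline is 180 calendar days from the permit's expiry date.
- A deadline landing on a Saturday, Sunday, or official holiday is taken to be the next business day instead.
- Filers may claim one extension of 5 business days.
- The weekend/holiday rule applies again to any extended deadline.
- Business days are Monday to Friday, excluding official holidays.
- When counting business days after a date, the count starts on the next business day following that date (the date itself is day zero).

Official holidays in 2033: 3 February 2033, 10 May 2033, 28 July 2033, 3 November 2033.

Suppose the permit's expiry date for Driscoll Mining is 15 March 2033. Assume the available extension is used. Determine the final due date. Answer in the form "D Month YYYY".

Trigger date 15 March 2033 + 180 calendar days = 11 September 2033.
11 September 2033 is a Sunday; the next business day is 12 September 2033 (Monday).
Counting 5 further business days from 12 September 2033 reaches 19 September 2033.
19 September 2033 falls on a Monday, which is a business day, so no adjustment is needed.
So the filing is due 19 September 2033.

19 September 2033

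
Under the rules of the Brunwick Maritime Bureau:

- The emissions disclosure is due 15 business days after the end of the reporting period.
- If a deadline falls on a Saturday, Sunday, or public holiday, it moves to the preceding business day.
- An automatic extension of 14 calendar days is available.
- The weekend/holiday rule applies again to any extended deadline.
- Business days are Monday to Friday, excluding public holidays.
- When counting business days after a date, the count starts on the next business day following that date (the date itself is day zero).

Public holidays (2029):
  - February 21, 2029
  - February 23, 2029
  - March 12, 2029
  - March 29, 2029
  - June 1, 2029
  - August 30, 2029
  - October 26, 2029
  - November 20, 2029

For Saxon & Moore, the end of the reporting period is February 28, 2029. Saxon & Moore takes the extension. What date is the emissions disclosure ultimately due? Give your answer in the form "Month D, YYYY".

April 5, 2029

Starting the day after February 28, 2029 and counting 15 business days lands on March 22, 2029.
Since March 22, 2029 is a Thursday and not a holiday, the date is unchanged.
Add the 14 calendar-day extension to March 22, 2029: April 5, 2029.
Since April 5, 2029 is a Thursday and not a holiday, the date is unchanged.
So the filing is due April 5, 2029.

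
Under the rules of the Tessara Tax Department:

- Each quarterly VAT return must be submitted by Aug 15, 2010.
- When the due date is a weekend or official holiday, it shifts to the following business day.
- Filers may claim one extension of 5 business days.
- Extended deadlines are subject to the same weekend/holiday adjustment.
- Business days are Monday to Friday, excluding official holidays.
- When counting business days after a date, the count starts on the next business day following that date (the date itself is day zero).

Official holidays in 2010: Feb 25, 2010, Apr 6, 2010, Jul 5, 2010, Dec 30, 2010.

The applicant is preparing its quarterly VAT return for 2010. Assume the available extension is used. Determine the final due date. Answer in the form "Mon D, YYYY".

Aug 23, 2010

The statutory due date is Aug 15, 2010.
Aug 15, 2010 falls on a Sunday. Rolling to the next business day gives Aug 16, 2010, a Monday.
Counting 5 further business days from Aug 16, 2010 reaches Aug 23, 2010.
Aug 23, 2010 is a Monday and not a listed holiday, so it stands.
Deadline: Aug 23, 2010.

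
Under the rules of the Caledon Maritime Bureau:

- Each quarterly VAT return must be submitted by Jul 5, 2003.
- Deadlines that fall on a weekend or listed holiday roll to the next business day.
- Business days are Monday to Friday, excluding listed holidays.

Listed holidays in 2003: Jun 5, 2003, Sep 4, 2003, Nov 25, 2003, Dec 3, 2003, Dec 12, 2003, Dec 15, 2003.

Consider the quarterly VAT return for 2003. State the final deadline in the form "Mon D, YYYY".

Jul 7, 2003

Start from the fixed due date, Jul 5, 2003.
Because Jul 5, 2003 is a Saturday, the deadline becomes Jul 7, 2003 (Monday).
The final due date is Jul 7, 2003.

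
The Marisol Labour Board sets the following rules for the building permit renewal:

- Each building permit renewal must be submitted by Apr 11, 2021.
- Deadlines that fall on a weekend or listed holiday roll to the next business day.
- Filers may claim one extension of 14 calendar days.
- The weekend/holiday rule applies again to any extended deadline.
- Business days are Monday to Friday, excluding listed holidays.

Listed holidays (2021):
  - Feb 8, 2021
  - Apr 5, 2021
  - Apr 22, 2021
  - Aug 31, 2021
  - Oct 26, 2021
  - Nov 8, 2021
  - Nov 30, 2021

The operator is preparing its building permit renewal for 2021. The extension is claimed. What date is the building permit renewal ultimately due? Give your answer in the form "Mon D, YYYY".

Apr 26, 2021

The statutory due date is Apr 11, 2021.
Apr 11, 2021 is a Sunday; the next business day is Apr 12, 2021 (Monday).
The 14-calendar-day extension moves the deadline from Apr 12, 2021 to Apr 26, 2021.
Apr 26, 2021 (Monday) is already a business day.
So the filing is due Apr 26, 2021.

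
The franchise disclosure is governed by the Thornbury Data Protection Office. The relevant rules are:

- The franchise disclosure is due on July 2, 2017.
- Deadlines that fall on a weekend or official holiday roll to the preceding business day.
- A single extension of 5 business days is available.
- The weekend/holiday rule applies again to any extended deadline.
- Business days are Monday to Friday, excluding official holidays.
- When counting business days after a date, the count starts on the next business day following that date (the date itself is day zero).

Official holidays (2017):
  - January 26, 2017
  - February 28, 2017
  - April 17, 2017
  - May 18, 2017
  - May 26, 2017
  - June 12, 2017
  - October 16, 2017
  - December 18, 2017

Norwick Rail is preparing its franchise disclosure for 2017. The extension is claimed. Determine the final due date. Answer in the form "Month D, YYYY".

The stated deadline is July 2, 2017.
July 2, 2017 falls on a Sunday. Rolling to the preceding business day gives June 30, 2017, a Friday.
Applying the 5-business-day extension: 5 business days after June 30, 2017 is July 7, 2017.
July 7, 2017 (Friday) is already a business day.
So the filing is due July 7, 2017.

July 7, 2017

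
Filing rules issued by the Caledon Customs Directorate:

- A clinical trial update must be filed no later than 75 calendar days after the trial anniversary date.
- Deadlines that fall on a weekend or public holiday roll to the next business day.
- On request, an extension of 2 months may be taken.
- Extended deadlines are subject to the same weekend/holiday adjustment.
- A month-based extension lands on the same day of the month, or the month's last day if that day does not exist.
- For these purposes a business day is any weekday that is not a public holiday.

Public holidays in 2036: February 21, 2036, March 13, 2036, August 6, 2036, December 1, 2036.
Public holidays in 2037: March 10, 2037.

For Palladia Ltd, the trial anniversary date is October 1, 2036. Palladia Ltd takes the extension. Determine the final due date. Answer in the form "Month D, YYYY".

February 16, 2037

Adding 75 calendar days to October 1, 2036 gives December 15, 2036.
December 15, 2036 falls on a Monday, which is a business day, so no adjustment is needed.
The 2 months extension carries December 15, 2036 to February 15, 2037.
February 15, 2037 falls on a Sunday. Rolling to the next business day gives February 16, 2037, a Monday.
Final deadline: February 16, 2037.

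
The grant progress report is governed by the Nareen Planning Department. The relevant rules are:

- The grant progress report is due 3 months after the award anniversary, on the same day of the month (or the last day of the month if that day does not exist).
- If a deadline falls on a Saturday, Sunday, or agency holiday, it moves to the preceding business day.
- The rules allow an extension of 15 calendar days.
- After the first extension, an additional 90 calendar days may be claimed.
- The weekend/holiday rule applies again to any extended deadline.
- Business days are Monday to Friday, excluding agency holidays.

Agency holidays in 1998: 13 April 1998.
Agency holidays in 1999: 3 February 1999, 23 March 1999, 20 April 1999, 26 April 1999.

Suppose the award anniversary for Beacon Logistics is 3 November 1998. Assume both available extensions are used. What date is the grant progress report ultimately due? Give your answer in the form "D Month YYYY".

18 May 1999

3 months from 3 November 1998 is 3 February 1999.
3 February 1999 is a listed holiday, so it moves to the preceding business day, 2 February 1999 (Tuesday).
The 15-calendar-day extension moves the deadline from 2 February 1999 to 17 February 1999.
Since 17 February 1999 is a Wednesday and not a holiday, the date is unchanged.
The 90-calendar-day extension moves the deadline from 17 February 1999 to 18 May 1999.
Since 18 May 1999 is a Tuesday and not a holiday, the date is unchanged.
The final due date is 18 May 1999.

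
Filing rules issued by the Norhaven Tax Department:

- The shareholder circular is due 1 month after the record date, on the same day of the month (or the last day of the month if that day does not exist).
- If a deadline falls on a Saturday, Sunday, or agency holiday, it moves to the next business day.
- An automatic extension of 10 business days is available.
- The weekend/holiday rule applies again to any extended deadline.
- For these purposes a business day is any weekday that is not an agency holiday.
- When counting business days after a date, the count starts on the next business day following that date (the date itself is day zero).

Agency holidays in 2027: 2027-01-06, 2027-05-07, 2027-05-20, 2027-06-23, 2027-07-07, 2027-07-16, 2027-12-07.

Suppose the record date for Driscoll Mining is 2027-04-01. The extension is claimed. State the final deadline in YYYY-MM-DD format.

2027-05-18

1 month from 2027-04-01 is 2027-05-01.
2027-05-01 is a Saturday; the next business day is 2027-05-03 (Monday).
The 10-business-day extension runs from 2027-05-03 to 2027-05-18.
2027-05-18 (Tuesday) is already a business day.
Final deadline: 2027-05-18.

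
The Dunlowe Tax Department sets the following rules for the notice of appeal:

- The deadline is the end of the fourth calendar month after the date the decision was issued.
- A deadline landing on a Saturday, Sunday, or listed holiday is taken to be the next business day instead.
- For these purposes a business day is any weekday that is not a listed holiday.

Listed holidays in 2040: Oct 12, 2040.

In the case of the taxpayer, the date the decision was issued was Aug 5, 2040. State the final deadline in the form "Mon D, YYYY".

Dec 31, 2040

4 months after Aug 5, 2040 is December 2040; that month ends on Dec 31, 2040.
Since Dec 31, 2040 is a Monday and not a holiday, the date is unchanged.
So the filing is due Dec 31, 2040.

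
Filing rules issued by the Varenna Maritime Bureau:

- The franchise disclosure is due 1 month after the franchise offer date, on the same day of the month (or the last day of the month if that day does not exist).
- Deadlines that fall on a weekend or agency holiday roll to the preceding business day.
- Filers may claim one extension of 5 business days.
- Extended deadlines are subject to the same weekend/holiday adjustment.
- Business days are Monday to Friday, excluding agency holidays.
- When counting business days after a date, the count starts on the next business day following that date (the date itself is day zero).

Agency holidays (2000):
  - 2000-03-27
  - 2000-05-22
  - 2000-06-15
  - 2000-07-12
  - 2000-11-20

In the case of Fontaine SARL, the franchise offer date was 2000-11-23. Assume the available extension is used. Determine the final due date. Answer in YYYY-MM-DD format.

2000-12-29

Moving 1 month forward from 2000-11-23 on the corresponding day gives 2000-12-23.
2000-12-23 is a Saturday; the preceding business day is 2000-12-22 (Friday).
Applying the 5-business-day extension: 5 business days after 2000-12-22 is 2000-12-29.
2000-12-29 (Friday) is already a business day.
Deadline: 2000-12-29.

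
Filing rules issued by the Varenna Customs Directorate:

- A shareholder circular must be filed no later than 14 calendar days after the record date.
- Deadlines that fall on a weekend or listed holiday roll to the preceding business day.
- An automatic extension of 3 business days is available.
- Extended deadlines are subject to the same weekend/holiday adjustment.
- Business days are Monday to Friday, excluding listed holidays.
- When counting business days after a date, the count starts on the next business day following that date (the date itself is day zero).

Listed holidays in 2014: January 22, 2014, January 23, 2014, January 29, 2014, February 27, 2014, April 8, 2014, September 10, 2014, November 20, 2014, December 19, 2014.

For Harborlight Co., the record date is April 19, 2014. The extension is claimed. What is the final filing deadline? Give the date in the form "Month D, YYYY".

May 7, 2014

14 calendar days after April 19, 2014 is May 3, 2014.
May 3, 2014 is a Saturday; the preceding business day is May 2, 2014 (Friday).
Counting 3 further business days from May 2, 2014 reaches May 7, 2014.
May 7, 2014 (Wednesday) is already a business day.
The final due date is May 7, 2014.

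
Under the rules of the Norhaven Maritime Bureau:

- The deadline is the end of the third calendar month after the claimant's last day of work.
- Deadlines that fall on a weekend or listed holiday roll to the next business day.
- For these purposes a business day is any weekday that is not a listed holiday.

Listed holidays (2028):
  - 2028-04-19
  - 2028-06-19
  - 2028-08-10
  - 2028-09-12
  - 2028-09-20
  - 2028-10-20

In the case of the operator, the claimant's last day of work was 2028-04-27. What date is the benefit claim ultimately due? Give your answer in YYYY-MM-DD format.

The third month after 2028-04-27 is July 2028, whose last day is 2028-07-31.
2028-07-31 is a Monday and not a listed holiday, so it stands.
The final due date is 2028-07-31.

2028-07-31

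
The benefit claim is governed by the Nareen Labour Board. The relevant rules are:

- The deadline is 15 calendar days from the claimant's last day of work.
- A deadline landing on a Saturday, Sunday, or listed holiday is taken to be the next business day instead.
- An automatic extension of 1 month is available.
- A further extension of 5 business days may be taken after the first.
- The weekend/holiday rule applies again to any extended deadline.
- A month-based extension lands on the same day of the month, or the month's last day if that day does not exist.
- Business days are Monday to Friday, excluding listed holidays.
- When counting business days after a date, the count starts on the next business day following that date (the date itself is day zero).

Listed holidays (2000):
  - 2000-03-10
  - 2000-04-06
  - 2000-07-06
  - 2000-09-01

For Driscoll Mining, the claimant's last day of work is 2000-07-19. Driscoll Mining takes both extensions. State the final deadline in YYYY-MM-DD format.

Trigger date 2000-07-19 + 15 calendar days = 2000-08-03.
2000-08-03 is a Thursday and not a listed holiday, so it stands.
Applying the 1 month extension: 1 month after 2000-08-03 is 2000-09-03.
2000-09-03 is a Sunday; the next business day is 2000-09-04 (Monday).
The 5-business-day extension runs from 2000-09-04 to 2000-09-11.
2000-09-11 (Monday) is already a business day.
So the filing is due 2000-09-11.

2000-09-11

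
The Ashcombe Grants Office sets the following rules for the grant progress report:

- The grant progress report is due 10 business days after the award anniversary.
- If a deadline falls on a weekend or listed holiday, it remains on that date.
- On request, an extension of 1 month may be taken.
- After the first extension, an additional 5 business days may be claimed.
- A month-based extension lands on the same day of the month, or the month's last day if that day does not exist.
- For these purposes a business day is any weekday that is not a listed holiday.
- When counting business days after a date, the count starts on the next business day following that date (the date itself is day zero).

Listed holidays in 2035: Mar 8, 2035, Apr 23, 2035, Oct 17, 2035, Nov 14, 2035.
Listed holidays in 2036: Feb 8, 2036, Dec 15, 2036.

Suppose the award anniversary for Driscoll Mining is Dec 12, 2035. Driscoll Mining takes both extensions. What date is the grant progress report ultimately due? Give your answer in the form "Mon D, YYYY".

Feb 1, 2036

Counting 10 business days after Dec 12, 2035 (skipping weekends and listed holidays) reaches Dec 26, 2035.
Dec 26, 2035 is a Wednesday; no weekend or holiday adjustment applies.
Add 1 month to Dec 26, 2035: Jan 26, 2036.
Jan 26, 2036 falls on a Saturday. The rules make no weekend/holiday allowance, so it remains Jan 26, 2036.
Applying the 5-business-day extension: 5 business days after Jan 26, 2036 is Feb 1, 2036.
Feb 1, 2036 falls on a Friday. The rules make no weekend/holiday allowance, so it remains Feb 1, 2036.
So the filing is due Feb 1, 2036.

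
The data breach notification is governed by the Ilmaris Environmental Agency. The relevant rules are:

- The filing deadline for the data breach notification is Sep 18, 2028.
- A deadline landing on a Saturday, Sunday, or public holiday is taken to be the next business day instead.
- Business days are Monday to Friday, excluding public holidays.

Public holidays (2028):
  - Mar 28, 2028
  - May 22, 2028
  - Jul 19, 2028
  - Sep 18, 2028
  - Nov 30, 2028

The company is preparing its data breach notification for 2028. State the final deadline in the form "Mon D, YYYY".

Sep 19, 2028

The stated deadline is Sep 18, 2028.
Because Sep 18, 2028 is a listed holiday, the deadline becomes Sep 19, 2028 (Tuesday).
So the filing is due Sep 19, 2028.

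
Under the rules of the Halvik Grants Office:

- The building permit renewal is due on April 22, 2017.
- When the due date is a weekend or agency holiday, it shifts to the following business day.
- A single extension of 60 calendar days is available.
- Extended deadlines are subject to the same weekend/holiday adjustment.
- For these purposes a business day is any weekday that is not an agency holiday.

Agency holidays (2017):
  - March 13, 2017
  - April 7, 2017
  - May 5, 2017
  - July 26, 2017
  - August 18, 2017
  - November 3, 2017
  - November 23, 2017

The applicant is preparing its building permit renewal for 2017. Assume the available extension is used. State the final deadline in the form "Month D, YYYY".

The statutory due date is April 22, 2017.
Because April 22, 2017 is a Saturday, the deadline becomes April 24, 2017 (Monday).
With the 60-day extension, April 24, 2017 becomes June 23, 2017.
June 23, 2017 falls on a Friday, which is a business day, so no adjustment is needed.
So the filing is due June 23, 2017.

June 23, 2017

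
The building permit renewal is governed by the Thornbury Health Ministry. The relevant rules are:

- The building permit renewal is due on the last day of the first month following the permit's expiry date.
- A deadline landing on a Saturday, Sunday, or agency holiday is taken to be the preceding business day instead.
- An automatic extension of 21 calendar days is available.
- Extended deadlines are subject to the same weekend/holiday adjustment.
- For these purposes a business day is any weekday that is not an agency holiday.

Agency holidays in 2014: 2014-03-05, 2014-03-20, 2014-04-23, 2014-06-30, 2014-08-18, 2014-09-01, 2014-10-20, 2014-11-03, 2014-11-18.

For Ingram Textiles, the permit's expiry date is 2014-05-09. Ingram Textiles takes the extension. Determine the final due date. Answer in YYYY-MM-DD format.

1 month after 2014-05-09 is June 2014; that month ends on 2014-06-30.
2014-06-30 is a listed holiday, so it moves to the preceding business day, 2014-06-27 (Friday).
Add the 21 calendar-day extension to 2014-06-27: 2014-07-18.
2014-07-18 falls on a Friday, which is a business day, so no adjustment is needed.
Final deadline: 2014-07-18.

2014-07-18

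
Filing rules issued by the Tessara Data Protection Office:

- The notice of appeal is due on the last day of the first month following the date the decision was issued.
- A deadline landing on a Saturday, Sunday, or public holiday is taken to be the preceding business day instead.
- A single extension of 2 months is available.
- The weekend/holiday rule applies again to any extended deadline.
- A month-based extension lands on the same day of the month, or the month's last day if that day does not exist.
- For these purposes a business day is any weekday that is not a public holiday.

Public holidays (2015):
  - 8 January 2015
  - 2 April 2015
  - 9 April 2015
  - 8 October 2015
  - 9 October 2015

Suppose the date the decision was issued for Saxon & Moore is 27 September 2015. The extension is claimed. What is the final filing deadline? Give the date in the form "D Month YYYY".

The first month after 27 September 2015 is October 2015, whose last day is 31 October 2015.
31 October 2015 is a Saturday, so it moves to the preceding business day, 30 October 2015 (Friday).
Applying the 2 months extension: 2 months after 30 October 2015 is 30 December 2015.
30 December 2015 is a Wednesday and not a listed holiday, so it stands.
Deadline: 30 December 2015.

30 December 2015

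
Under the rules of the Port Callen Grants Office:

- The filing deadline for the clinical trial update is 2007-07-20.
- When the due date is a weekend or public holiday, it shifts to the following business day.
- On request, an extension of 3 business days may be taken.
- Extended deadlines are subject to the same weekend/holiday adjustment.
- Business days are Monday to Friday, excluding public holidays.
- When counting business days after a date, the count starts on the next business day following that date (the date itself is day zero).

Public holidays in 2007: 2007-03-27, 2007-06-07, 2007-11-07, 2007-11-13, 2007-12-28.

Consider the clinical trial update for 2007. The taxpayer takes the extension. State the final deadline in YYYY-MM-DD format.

2007-07-25

The stated deadline is 2007-07-20.
2007-07-20 (Friday) is already a business day.
Counting 3 further business days from 2007-07-20 reaches 2007-07-25.
2007-07-25 falls on a Wednesday, which is a business day, so no adjustment is needed.
Final deadline: 2007-07-25.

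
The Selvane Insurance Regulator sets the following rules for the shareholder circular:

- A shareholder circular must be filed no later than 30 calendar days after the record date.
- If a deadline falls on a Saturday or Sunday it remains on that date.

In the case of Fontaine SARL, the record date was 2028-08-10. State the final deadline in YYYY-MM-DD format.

2028-09-09

Adding 30 calendar days to 2028-08-10 gives 2028-09-09.
2028-09-09 is a Saturday; no weekend or holiday adjustment applies.
The final due date is 2028-09-09.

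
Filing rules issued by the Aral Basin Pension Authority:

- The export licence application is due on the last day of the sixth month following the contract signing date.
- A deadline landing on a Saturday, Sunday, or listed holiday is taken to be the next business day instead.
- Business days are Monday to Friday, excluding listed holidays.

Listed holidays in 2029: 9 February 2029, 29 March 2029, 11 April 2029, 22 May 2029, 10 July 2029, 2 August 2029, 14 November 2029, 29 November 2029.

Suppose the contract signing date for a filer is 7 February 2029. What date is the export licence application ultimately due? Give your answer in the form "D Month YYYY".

31 August 2029

6 months after 7 February 2029 is August 2029; that month ends on 31 August 2029.
31 August 2029 is a Friday and not a listed holiday, so it stands.
Final deadline: 31 August 2029.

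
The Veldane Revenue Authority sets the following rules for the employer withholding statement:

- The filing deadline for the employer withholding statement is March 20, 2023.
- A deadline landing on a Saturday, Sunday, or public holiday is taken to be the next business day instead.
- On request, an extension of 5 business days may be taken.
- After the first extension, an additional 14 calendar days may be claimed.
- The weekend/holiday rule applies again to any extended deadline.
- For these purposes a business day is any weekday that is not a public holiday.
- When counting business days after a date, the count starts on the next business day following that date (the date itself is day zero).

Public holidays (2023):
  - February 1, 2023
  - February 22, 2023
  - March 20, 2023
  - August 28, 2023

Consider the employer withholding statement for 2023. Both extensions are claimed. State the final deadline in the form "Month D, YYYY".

April 11, 2023

Start from the fixed due date, March 20, 2023.
March 20, 2023 falls on a listed holiday. Rolling to the next business day gives March 21, 2023, a Tuesday.
Counting 5 further business days from March 21, 2023 reaches March 28, 2023.
Since March 28, 2023 is a Tuesday and not a holiday, the date is unchanged.
With the 14-day extension, March 28, 2023 becomes April 11, 2023.
Since April 11, 2023 is a Tuesday and not a holiday, the date is unchanged.
The final due date is April 11, 2023.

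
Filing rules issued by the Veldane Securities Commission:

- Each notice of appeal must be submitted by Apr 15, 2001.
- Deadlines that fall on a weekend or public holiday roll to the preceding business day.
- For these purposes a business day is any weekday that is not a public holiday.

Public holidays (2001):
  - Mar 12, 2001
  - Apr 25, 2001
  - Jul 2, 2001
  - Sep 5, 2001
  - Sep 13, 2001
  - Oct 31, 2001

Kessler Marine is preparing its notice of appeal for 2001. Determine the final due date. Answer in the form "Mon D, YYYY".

The stated deadline is Apr 15, 2001.
Apr 15, 2001 falls on a Sunday. Rolling to the preceding business day gives Apr 13, 2001, a Friday.
So the filing is due Apr 13, 2001.

Apr 13, 2001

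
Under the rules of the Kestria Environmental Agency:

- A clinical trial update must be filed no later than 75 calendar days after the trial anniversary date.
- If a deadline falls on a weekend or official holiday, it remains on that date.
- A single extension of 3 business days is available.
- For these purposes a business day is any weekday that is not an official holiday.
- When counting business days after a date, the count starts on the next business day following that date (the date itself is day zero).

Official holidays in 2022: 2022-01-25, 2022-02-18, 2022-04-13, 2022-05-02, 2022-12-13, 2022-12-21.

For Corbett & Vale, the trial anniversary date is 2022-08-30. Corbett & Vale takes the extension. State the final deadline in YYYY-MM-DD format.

75 calendar days after 2022-08-30 is 2022-11-13.
2022-11-13 falls on a Sunday. The rules make no weekend/holiday allowance, so it remains 2022-11-13.
Applying the 3-business-day extension: 3 business days after 2022-11-13 is 2022-11-16.
No adjustment is made for weekends or holidays, so 2022-11-16 stands.
Final deadline: 2022-11-16.

2022-11-16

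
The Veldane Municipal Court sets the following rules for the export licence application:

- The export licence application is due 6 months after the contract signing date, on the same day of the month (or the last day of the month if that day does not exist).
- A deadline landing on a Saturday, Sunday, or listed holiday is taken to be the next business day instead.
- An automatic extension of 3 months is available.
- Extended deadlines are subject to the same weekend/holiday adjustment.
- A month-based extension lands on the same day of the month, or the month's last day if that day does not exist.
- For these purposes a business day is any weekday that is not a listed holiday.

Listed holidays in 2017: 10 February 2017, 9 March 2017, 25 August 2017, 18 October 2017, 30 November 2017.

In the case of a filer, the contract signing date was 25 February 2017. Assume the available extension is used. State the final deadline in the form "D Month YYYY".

6 months after 25 February 2017, on the same day of the month, is 25 August 2017.
25 August 2017 is a listed holiday; the next business day is 28 August 2017 (Monday).
The 3 months extension carries 28 August 2017 to 28 November 2017.
28 November 2017 is a Tuesday and not a listed holiday, so it stands.
Deadline: 28 November 2017.

28 November 2017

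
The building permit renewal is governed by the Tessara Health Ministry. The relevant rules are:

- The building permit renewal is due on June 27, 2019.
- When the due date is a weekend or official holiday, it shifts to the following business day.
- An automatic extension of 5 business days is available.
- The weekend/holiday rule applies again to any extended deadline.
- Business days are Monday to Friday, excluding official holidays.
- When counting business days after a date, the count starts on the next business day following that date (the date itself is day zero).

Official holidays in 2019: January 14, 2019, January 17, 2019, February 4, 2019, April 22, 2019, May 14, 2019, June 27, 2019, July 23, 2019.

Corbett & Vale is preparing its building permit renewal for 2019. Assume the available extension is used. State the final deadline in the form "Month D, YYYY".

The statutory due date is June 27, 2019.
June 27, 2019 is a listed holiday, so it moves to the next business day, June 28, 2019 (Friday).
Applying the 5-business-day extension: 5 business days after June 28, 2019 is July 5, 2019.
July 5, 2019 (Friday) is already a business day.
Final deadline: July 5, 2019.

July 5, 2019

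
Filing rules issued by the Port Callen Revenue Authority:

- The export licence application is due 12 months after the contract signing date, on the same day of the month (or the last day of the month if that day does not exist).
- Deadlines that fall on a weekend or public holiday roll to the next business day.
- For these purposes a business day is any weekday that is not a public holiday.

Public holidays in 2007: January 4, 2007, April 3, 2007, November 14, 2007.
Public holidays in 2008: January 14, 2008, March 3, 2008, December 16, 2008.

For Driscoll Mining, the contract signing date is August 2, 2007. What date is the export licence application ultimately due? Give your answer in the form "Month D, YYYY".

12 months from August 2, 2007 is August 2, 2008.
Because August 2, 2008 is a Saturday, the deadline becomes August 4, 2008 (Monday).
The final due date is August 4, 2008.

August 4, 2008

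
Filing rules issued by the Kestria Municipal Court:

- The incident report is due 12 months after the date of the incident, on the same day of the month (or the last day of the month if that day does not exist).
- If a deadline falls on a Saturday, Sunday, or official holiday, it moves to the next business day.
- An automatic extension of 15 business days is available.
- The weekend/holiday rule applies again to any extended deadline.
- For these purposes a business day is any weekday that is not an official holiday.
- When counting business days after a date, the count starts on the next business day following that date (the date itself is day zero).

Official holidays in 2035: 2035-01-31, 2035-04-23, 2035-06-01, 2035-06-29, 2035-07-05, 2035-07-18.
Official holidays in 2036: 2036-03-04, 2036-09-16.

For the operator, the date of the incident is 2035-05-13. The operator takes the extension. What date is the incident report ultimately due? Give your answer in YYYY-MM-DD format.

Moving 12 months forward from 2035-05-13 on the corresponding day gives 2036-05-13.
2036-05-13 is a Tuesday and not a listed holiday, so it stands.
Counting 15 further business days from 2036-05-13 reaches 2036-06-03.
Since 2036-06-03 is a Tuesday and not a holiday, the date is unchanged.
Final deadline: 2036-06-03.

2036-06-03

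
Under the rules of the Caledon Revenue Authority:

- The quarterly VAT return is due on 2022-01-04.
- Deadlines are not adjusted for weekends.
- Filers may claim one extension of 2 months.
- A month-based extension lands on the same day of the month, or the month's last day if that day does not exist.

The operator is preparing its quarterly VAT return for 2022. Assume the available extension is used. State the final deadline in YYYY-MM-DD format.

2022-03-04

Start from the fixed due date, 2022-01-04.
2022-01-04 is a Tuesday; no weekend or holiday adjustment applies.
Add 2 months to 2022-01-04: 2022-03-04.
2022-03-04 falls on a Friday. The rules make no weekend/holiday allowance, so it remains 2022-03-04.
Final deadline: 2022-03-04.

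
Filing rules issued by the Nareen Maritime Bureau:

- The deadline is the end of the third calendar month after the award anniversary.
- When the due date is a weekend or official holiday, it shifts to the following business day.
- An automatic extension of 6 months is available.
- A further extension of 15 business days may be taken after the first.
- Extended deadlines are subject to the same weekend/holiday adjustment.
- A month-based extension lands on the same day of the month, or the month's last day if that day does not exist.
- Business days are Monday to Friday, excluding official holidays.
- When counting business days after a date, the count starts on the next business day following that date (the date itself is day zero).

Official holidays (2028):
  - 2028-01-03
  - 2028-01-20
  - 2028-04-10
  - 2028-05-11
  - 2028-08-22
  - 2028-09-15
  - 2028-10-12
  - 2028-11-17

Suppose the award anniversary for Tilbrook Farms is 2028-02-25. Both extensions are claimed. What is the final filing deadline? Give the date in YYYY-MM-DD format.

3 months after 2028-02-25 falls in May 2028; the last day of that month is 2028-05-31.
2028-05-31 (Wednesday) is already a business day.
Applying the 6 months extension: 6 months after 2028-05-31 is 2028-11-30 (day 31 does not exist in November, so the month's last day is used).
2028-11-30 falls on a Thursday, which is a business day, so no adjustment is needed.
Counting 15 further business days from 2028-11-30 reaches 2028-12-21.
Since 2028-12-21 is a Thursday and not a holiday, the date is unchanged.
Deadline: 2028-12-21.

2028-12-21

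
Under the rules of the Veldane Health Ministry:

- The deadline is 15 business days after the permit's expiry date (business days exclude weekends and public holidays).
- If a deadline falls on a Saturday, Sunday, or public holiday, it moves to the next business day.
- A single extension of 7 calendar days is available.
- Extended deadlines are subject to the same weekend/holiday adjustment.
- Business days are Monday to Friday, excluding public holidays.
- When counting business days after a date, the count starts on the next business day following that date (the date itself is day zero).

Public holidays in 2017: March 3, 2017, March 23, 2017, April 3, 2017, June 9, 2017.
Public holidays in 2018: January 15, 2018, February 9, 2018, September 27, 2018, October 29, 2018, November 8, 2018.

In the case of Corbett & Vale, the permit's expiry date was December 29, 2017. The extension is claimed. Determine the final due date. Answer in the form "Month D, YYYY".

Starting the day after December 29, 2017 and counting 15 business days lands on January 22, 2018.
January 22, 2018 is a Monday and not a listed holiday, so it stands.
Applying the 7-calendar-day extension: January 22, 2018 + 7 days = January 29, 2018.
Since January 29, 2018 is a Monday and not a holiday, the date is unchanged.
The final due date is January 29, 2018.

January 29, 2018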